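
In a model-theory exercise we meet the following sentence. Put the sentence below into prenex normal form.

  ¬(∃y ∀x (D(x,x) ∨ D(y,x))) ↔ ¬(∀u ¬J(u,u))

Rewrite implications/biconditionals: A → B as ¬A ∨ B; A ↔ B as (¬A ∨ B) ∧ (¬B ∨ A).
  (¬¬(∃y ∀x (D(x,x) ∨ D(y,x))) ∨ ¬(∀u ¬J(u,u))) ∧ (¬¬(∀u ¬J(u,u)) ∨ ¬(∃y ∀x (D(x,x) ∨ D(y,x))))
Move each ¬ inward, flipping quantifiers it crosses:
  ((∃y ∀x (D(x,x) ∨ D(y,x))) ∨ (∃u J(u,u))) ∧ ((∀u ¬J(u,u)) ∨ (∀y ∃x (¬D(x,x) ∧ ¬D(y,x))))
Give each quantifier a distinct variable: u↦y1, y↦v1, x↦t.
  ((∃y ∀x (D(x,x) ∨ D(y,x))) ∨ (∃u J(u,u))) ∧ ((∀y1 ¬J(y1,y1)) ∨ (∀v1 ∃t (¬D(t,t) ∧ ¬D(v1,t))))
Extract every quantifier outward, since the variables are now distinct and don't occur free across branches:
  ∃y ∀x ∃u ∀y1 ∀v1 ∃t ((D(x,x) ∨ D(y,x) ∨ J(u,u)) ∧ (¬J(y1,y1) ∨ ¬D(t,t) ∧ ¬D(v1,t)))

∃y ∀x ∃u ∀y1 ∀v1 ∃t ((D(x,x) ∨ D(y,x) ∨ J(u,u)) ∧ (¬J(y1,y1) ∨ ¬D(t,t) ∧ ¬D(v1,t)))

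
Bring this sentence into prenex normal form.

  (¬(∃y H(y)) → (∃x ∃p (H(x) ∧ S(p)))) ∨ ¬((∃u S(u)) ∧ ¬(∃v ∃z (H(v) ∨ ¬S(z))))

∃y ∃x ∃p ∀u ∃v ∃z (H(y) ∨ H(x) ∧ S(p) ∨ ¬S(u) ∨ H(v) ∨ ¬S(z))

Eliminate → and ↔ using ¬ and ∨.
  ¬¬(∃y H(y)) ∨ (∃x ∃p (H(x) ∧ S(p))) ∨ ¬((∃u S(u)) ∧ ¬(∃v ∃z (H(v) ∨ ¬S(z))))
Push ¬ through the quantifiers and connectives to reach negation normal form:
  (∃y H(y)) ∨ (∃x ∃p (H(x) ∧ S(p))) ∨ (∀u ¬S(u)) ∨ (∃v ∃z (H(v) ∨ ¬S(z)))
All bound variables are already distinct, so no renaming is needed.
Extract every quantifier outward, since the variables are now distinct and don't occur free across branches:
  ∃y ∃x ∃p ∀u ∃v ∃z (H(y) ∨ H(x) ∧ S(p) ∨ ¬S(u) ∨ H(v) ∨ ¬S(z))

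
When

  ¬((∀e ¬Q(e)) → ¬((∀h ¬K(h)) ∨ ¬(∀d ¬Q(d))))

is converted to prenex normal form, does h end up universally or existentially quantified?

First replace A → B with ¬A ∨ B.
  ¬(¬(∀e ¬Q(e)) ∨ ¬((∀h ¬K(h)) ∨ ¬(∀d ¬Q(d))))
Move each ¬ inward, flipping quantifiers it crosses:
  (∀e ¬Q(e)) ∧ ((∀h ¬K(h)) ∨ (∃d Q(d)))
Finally move all quantifiers to the prefix:
  ∀e ∀h ∃d (¬Q(e) ∧ (¬K(h) ∨ Q(d)))
The quantifier ∀h sits under an even number of negations (counting the antecedent side of each →), so it remains universal.

universal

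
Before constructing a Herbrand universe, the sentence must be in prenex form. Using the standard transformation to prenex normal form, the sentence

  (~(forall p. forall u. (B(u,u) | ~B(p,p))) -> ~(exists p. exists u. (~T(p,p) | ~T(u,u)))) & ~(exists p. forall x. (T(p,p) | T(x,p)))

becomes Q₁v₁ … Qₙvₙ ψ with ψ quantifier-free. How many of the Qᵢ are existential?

Rewrite implications/biconditionals: A → B as ¬A ∨ B.
  (~~(forall p. forall u. (B(u,u) | ~B(p,p))) | ~(exists p. exists u. (~T(p,p) | ~T(u,u)))) & ~(exists p. forall x. (T(p,p) | T(x,p)))
Move each ¬ inward, flipping quantifiers it crosses:
  ((forall p. forall u. (B(u,u) | ~B(p,p))) | (forall p. forall u. (T(p,p) & T(u,u)))) & (forall p. exists x. (~T(p,p) & ~T(x,p)))
Give each quantifier a distinct variable: p↦z, u↦q, p↦b.
  ((forall p. forall u. (B(u,u) | ~B(p,p))) | (forall z. forall q. (T(z,z) & T(q,q)))) & (forall b. exists x. (~T(b,b) & ~T(x,b)))
Extract every quantifier outward, since the variables are now distinct and don't occur free across branches:
  forall p. forall u. forall z. forall q. forall b. exists x. ((B(u,u) | ~B(p,p) | T(z,z) & T(q,q)) & ~T(b,b) & ~T(x,b))
The prefix is forall p forall u forall z forall q forall b exists x: 5 universal, 1 existential.

1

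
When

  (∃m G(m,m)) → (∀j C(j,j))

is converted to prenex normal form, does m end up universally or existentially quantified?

Rewrite implications/biconditionals: A → B as ¬A ∨ B.
  ¬(∃m G(m,m)) ∨ (∀j C(j,j))
Push ¬ through the quantifiers and connectives to reach negation normal form:
  (∀m ¬G(m,m)) ∨ (∀j C(j,j))
All bound variables are already distinct, so no renaming is needed.
Finally move all quantifiers to the prefix:
  ∀m ∀j (¬G(m,m) ∨ C(j,j))
The quantifier ∃m sits under an odd number of negations (counting the antecedent side of each →), so it flips to ∀m.

universal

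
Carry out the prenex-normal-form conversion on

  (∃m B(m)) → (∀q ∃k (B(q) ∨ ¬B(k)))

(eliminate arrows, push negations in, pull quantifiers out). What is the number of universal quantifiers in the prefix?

First replace A → B with ¬A ∨ B.
  ¬(∃m B(m)) ∨ (∀q ∃k (B(q) ∨ ¬B(k)))
Move each ¬ inward, flipping quantifiers it crosses:
  (∀m ¬B(m)) ∨ (∀q ∃k (B(q) ∨ ¬B(k)))
All bound variables are already distinct, so no renaming is needed.
Extract every quantifier outward, since the variables are now distinct and don't occur free across branches:
  ∀m ∀q ∃k (¬B(m) ∨ B(q) ∨ ¬B(k))
The prefix is ∀m ∀q ∃k: 2 universal, 1 existential.

2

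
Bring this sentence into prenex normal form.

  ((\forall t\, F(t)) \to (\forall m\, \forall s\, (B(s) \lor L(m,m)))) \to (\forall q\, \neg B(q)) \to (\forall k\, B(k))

\forall t\, \exists m\, \exists s\, \exists q\, \forall k\, (F(t) \land \neg B(s) \land \neg L(m,m) \lor B(q) \lor B(k))

First replace A → B with ¬A ∨ B.
  \neg (\neg (\forall t\, F(t)) \lor (\forall m\, \forall s\, (B(s) \lor L(m,m)))) \lor \neg (\forall q\, \neg B(q)) \lor (\forall k\, B(k))
Push ¬ through the quantifiers and connectives to reach negation normal form:
  (\forall t\, F(t)) \land (\exists m\, \exists s\, (\neg B(s) \land \neg L(m,m))) \lor (\exists q\, B(q)) \lor (\forall k\, B(k))
All bound variables are already distinct, so no renaming is needed.
Pull the quantifiers to the front (each side's bound variable is not free in the other side):
  \forall t\, \exists m\, \exists s\, \exists q\, \forall k\, (F(t) \land \neg B(s) \land \neg L(m,m) \lor B(q) \lor B(k))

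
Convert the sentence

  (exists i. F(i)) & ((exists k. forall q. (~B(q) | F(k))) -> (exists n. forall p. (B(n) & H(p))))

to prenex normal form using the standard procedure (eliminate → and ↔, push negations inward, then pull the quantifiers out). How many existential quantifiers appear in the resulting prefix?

Eliminate → and ↔ using ¬ and ∨.
  (exists i. F(i)) & (~(exists k. forall q. (~B(q) | F(k))) | (exists n. forall p. (B(n) & H(p))))
Drive negations inward (¬∀x A ≡ ∃x ¬A, ¬∃x A ≡ ∀x ¬A, De Morgan for ∧/∨):
  (exists i. F(i)) & ((forall k. exists q. (B(q) & ~F(k))) | (exists n. forall p. (B(n) & H(p))))
All bound variables are already distinct, so no renaming is needed.
Pull the quantifiers to the front (each side's bound variable is not free in the other side):
  exists i. forall k. exists q. exists n. forall p. (F(i) & (B(q) & ~F(k) | B(n) & H(p)))
The prefix is exists i forall k exists q exists n forall p: 2 universal, 3 existential.

3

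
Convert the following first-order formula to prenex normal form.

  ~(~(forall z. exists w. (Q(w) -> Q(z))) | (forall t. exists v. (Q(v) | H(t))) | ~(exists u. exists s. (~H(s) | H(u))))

forall z. exists w. exists t. forall v. exists u. exists s. ((~Q(w) | Q(z)) & ~Q(v) & ~H(t) & (~H(s) | H(u)))

Rewrite implications/biconditionals: A → B as ¬A ∨ B.
  ~(~(forall z. exists w. (~Q(w) | Q(z))) | (forall t. exists v. (Q(v) | H(t))) | ~(exists u. exists s. (~H(s) | H(u))))
Drive negations inward (¬∀x A ≡ ∃x ¬A, ¬∃x A ≡ ∀x ¬A, De Morgan for ∧/∨):
  (forall z. exists w. (~Q(w) | Q(z))) & (exists t. forall v. (~Q(v) & ~H(t))) & (exists u. exists s. (~H(s) | H(u)))
All bound variables are already distinct, so no renaming is needed.
Finally move all quantifiers to the prefix:
  forall z. exists w. exists t. forall v. exists u. exists s. ((~Q(w) | Q(z)) & ~Q(v) & ~H(t) & (~H(s) | H(u)))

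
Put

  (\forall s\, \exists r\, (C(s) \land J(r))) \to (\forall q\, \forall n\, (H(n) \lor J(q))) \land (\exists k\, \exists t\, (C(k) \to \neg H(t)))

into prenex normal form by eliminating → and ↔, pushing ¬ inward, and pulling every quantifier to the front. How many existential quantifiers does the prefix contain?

Rewrite implications/biconditionals: A → B as ¬A ∨ B.
  \neg (\forall s\, \exists r\, (C(s) \land J(r))) \lor (\forall q\, \forall n\, (H(n) \lor J(q))) \land (\exists k\, \exists t\, (\neg C(k) \lor \neg H(t)))
Push ¬ through the quantifiers and connectives to reach negation normal form:
  (\exists s\, \forall r\, (\neg C(s) \lor \neg J(r))) \lor (\forall q\, \forall n\, (H(n) \lor J(q))) \land (\exists k\, \exists t\, (\neg C(k) \lor \neg H(t)))
All bound variables are already distinct, so no renaming is needed.
Pull the quantifiers to the front (each side's bound variable is not free in the other side):
  \exists s\, \forall r\, \forall q\, \forall n\, \exists k\, \exists t\, (\neg C(s) \lor \neg J(r) \lor (H(n) \lor J(q)) \land (\neg C(k) \lor \neg H(t)))
The prefix is \exists s \forall r \forall q \forall n \exists k \exists t: 3 universal, 3 existential.

3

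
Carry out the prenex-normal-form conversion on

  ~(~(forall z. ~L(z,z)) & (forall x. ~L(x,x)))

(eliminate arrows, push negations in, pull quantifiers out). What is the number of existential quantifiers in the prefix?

1

Move each ¬ inward, flipping quantifiers it crosses:
  (forall z. ~L(z,z)) | (exists x. L(x,x))
Pull the quantifiers to the front (each side's bound variable is not free in the other side):
  forall z. exists x. (~L(z,z) | L(x,x))
The prefix is forall z exists x: 1 universal, 1 existential.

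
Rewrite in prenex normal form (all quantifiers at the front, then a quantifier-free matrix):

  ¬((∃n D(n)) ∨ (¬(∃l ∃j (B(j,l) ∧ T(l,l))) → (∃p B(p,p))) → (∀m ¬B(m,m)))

∃n ∃l ∃j ∃p ∃m ((D(n) ∨ B(j,l) ∧ T(l,l) ∨ B(p,p)) ∧ B(m,m))

Rewrite implications/biconditionals: A → B as ¬A ∨ B.
  ¬(¬((∃n D(n)) ∨ ¬¬(∃l ∃j (B(j,l) ∧ T(l,l))) ∨ (∃p B(p,p))) ∨ (∀m ¬B(m,m)))
Push ¬ through the quantifiers and connectives to reach negation normal form:
  ((∃n D(n)) ∨ (∃l ∃j (B(j,l) ∧ T(l,l))) ∨ (∃p B(p,p))) ∧ (∃m B(m,m))
All bound variables are already distinct, so no renaming is needed.
Finally move all quantifiers to the prefix:
  ∃n ∃l ∃j ∃p ∃m ((D(n) ∨ B(j,l) ∧ T(l,l) ∨ B(p,p)) ∧ B(m,m))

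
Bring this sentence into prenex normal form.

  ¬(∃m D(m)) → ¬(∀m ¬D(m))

Rewrite implications/biconditionals: A → B as ¬A ∨ B.
  ¬¬(∃m D(m)) ∨ ¬(∀m ¬D(m))
Drive negations inward (¬∀x A ≡ ∃x ¬A, ¬∃x A ≡ ∀x ¬A, De Morgan for ∧/∨):
  (∃m D(m)) ∨ (∃m D(m))
Standardize variables apart so no two quantifiers bind the same name: m↦r.
  (∃m D(m)) ∨ (∃r D(r))
Finally move all quantifiers to the prefix:
  ∃m ∃r (D(m) ∨ D(r))

∃m ∃r (D(m) ∨ D(r))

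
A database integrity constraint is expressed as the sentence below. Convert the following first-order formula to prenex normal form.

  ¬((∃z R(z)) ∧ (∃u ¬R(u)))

Drive negations inward (¬∀x A ≡ ∃x ¬A, ¬∃x A ≡ ∀x ¬A, De Morgan for ∧/∨):
  (∀z ¬R(z)) ∨ (∀u R(u))
Finally move all quantifiers to the prefix:
  ∀z ∀u (¬R(z) ∨ R(u))

∀z ∀u (¬R(z) ∨ R(u))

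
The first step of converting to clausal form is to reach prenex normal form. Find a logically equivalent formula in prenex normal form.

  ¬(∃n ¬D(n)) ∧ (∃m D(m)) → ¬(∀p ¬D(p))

First replace A → B with ¬A ∨ B.
  ¬(¬(∃n ¬D(n)) ∧ (∃m D(m))) ∨ ¬(∀p ¬D(p))
Push ¬ through the quantifiers and connectives to reach negation normal form:
  (∃n ¬D(n)) ∨ (∀m ¬D(m)) ∨ (∃p D(p))
Extract every quantifier outward, since the variables are now distinct and don't occur free across branches:
  ∃n ∀m ∃p (¬D(n) ∨ ¬D(m) ∨ D(p))

∃n ∀m ∃p (¬D(n) ∨ ¬D(m) ∨ D(p))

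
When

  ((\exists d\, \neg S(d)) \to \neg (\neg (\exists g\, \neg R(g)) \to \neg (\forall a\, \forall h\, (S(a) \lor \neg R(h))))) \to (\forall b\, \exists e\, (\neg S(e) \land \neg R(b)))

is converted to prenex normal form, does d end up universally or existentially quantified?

existential

First replace A → B with ¬A ∨ B.
  \neg (\neg (\exists d\, \neg S(d)) \lor \neg (\neg \neg (\exists g\, \neg R(g)) \lor \neg (\forall a\, \forall h\, (S(a) \lor \neg R(h))))) \lor (\forall b\, \exists e\, (\neg S(e) \land \neg R(b)))
Move each ¬ inward, flipping quantifiers it crosses:
  (\exists d\, \neg S(d)) \land ((\exists g\, \neg R(g)) \lor (\exists a\, \exists h\, (\neg S(a) \land R(h)))) \lor (\forall b\, \exists e\, (\neg S(e) \land \neg R(b)))
All bound variables are already distinct, so no renaming is needed.
Pull the quantifiers to the front (each side's bound variable is not free in the other side):
  \exists d\, \exists g\, \exists a\, \exists h\, \forall b\, \exists e\, (\neg S(d) \land (\neg R(g) \lor \neg S(a) \land R(h)) \lor \neg S(e) \land \neg R(b))
The quantifier \exists d sits under an even number of negations (counting the antecedent side of each →), so it remains existential.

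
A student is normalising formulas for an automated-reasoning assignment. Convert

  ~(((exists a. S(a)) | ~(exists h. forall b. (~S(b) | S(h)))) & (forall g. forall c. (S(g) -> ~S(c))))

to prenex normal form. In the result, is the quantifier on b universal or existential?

universal

Eliminate → and ↔ using ¬ and ∨.
  ~(((exists a. S(a)) | ~(exists h. forall b. (~S(b) | S(h)))) & (forall g. forall c. (~S(g) | ~S(c))))
Push ¬ through the quantifiers and connectives to reach negation normal form:
  (forall a. ~S(a)) & (exists h. forall b. (~S(b) | S(h))) | (exists g. exists c. (S(g) & S(c)))
Finally move all quantifiers to the prefix:
  forall a. exists h. forall b. exists g. exists c. (~S(a) & (~S(b) | S(h)) | S(g) & S(c))
The quantifier forall b sits under an even number of negations (counting the antecedent side of each →), so it remains universal.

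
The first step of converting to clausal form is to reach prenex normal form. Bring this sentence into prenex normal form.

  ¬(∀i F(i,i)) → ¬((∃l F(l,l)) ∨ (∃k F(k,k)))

First replace A → B with ¬A ∨ B.
  ¬¬(∀i F(i,i)) ∨ ¬((∃l F(l,l)) ∨ (∃k F(k,k)))
Drive negations inward (¬∀x A ≡ ∃x ¬A, ¬∃x A ≡ ∀x ¬A, De Morgan for ∧/∨):
  (∀i F(i,i)) ∨ (∀l ¬F(l,l)) ∧ (∀k ¬F(k,k))
Pull the quantifiers to the front (each side's bound variable is not free in the other side):
  ∀i ∀l ∀k (F(i,i) ∨ ¬F(l,l) ∧ ¬F(k,k))

∀i ∀l ∀k (F(i,i) ∨ ¬F(l,l) ∧ ¬F(k,k))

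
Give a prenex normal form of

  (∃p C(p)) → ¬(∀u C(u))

∀p ∃u (¬C(p) ∨ ¬C(u))

First replace A → B with ¬A ∨ B.
  ¬(∃p C(p)) ∨ ¬(∀u C(u))
Move each ¬ inward, flipping quantifiers it crosses:
  (∀p ¬C(p)) ∨ (∃u ¬C(u))
Finally move all quantifiers to the prefix:
  ∀p ∃u (¬C(p) ∨ ¬C(u))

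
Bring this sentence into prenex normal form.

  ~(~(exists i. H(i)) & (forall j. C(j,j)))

exists i. exists j. (H(i) | ~C(j,j))

Drive negations inward (¬∀x A ≡ ∃x ¬A, ¬∃x A ≡ ∀x ¬A, De Morgan for ∧/∨):
  (exists i. H(i)) | (exists j. ~C(j,j))
All bound variables are already distinct, so no renaming is needed.
Finally move all quantifiers to the prefix:
  exists i. exists j. (H(i) | ~C(j,j))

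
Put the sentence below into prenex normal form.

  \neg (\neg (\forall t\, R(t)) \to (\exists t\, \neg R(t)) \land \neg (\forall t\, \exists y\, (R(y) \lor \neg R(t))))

Eliminate → and ↔ using ¬ and ∨.
  \neg (\neg \neg (\forall t\, R(t)) \lor (\exists t\, \neg R(t)) \land \neg (\forall t\, \exists y\, (R(y) \lor \neg R(t))))
Move each ¬ inward, flipping quantifiers it crosses:
  (\exists t\, \neg R(t)) \land ((\forall t\, R(t)) \lor (\forall t\, \exists y\, (R(y) \lor \neg R(t))))
Standardize variables apart so no two quantifiers bind the same name: t↦r, t↦z1.
  (\exists t\, \neg R(t)) \land ((\forall r\, R(r)) \lor (\forall z1\, \exists y\, (R(y) \lor \neg R(z1))))
Extract every quantifier outward, since the variables are now distinct and don't occur free across branches:
  \exists t\, \forall r\, \forall z1\, \exists y\, (\neg R(t) \land (R(r) \lor R(y) \lor \neg R(z1)))

\exists t\, \forall r\, \forall z1\, \exists y\, (\neg R(t) \land (R(r) \lor R(y) \lor \neg R(z1)))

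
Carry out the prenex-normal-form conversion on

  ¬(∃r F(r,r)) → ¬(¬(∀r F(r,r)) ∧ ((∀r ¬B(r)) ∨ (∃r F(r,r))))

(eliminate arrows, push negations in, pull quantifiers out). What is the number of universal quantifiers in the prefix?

2

First replace A → B with ¬A ∨ B.
  ¬¬(∃r F(r,r)) ∨ ¬(¬(∀r F(r,r)) ∧ ((∀r ¬B(r)) ∨ (∃r F(r,r))))
Drive negations inward (¬∀x A ≡ ∃x ¬A, ¬∃x A ≡ ∀x ¬A, De Morgan for ∧/∨):
  (∃r F(r,r)) ∨ (∀r F(r,r)) ∨ (∃r B(r)) ∧ (∀r ¬F(r,r))
Rename bound variables to avoid capture: r↦b, r↦v, r↦u1.
  (∃r F(r,r)) ∨ (∀b F(b,b)) ∨ (∃v B(v)) ∧ (∀u1 ¬F(u1,u1))
Pull the quantifiers to the front (each side's bound variable is not free in the other side):
  ∃r ∀b ∃v ∀u1 (F(r,r) ∨ F(b,b) ∨ B(v) ∧ ¬F(u1,u1))
The prefix is ∃r ∀b ∃v ∀u1: 2 universal, 2 existential.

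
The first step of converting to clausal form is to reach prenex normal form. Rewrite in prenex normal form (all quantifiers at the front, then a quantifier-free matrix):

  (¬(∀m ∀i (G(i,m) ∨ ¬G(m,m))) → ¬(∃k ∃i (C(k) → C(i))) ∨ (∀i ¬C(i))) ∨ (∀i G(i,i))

∀m ∀i ∀k ∀s ∀r ∀p (G(i,m) ∨ ¬G(m,m) ∨ C(k) ∧ ¬C(s) ∨ ¬C(r) ∨ G(p,p))

Rewrite implications/biconditionals: A → B as ¬A ∨ B.
  ¬¬(∀m ∀i (G(i,m) ∨ ¬G(m,m))) ∨ ¬(∃k ∃i (¬C(k) ∨ C(i))) ∨ (∀i ¬C(i)) ∨ (∀i G(i,i))
Move each ¬ inward, flipping quantifiers it crosses:
  (∀m ∀i (G(i,m) ∨ ¬G(m,m))) ∨ (∀k ∀i (C(k) ∧ ¬C(i))) ∨ (∀i ¬C(i)) ∨ (∀i G(i,i))
Give each quantifier a distinct variable: i↦s, i↦r, i↦p.
  (∀m ∀i (G(i,m) ∨ ¬G(m,m))) ∨ (∀k ∀s (C(k) ∧ ¬C(s))) ∨ (∀r ¬C(r)) ∨ (∀p G(p,p))
Finally move all quantifiers to the prefix:
  ∀m ∀i ∀k ∀s ∀r ∀p (G(i,m) ∨ ¬G(m,m) ∨ C(k) ∧ ¬C(s) ∨ ¬C(r) ∨ G(p,p))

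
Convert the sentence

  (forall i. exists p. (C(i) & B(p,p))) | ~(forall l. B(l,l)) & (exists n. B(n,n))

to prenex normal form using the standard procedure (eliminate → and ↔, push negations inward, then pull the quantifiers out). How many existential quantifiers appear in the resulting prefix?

Push ¬ through the quantifiers and connectives to reach negation normal form:
  (forall i. exists p. (C(i) & B(p,p))) | (exists l. ~B(l,l)) & (exists n. B(n,n))
All bound variables are already distinct, so no renaming is needed.
Pull the quantifiers to the front (each side's bound variable is not free in the other side):
  forall i. exists p. exists l. exists n. (C(i) & B(p,p) | ~B(l,l) & B(n,n))
The prefix is forall i exists p exists l exists n: 1 universal, 3 existential.

3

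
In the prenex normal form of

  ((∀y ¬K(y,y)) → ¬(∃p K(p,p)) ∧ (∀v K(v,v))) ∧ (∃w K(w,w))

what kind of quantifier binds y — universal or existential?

Rewrite implications/biconditionals: A → B as ¬A ∨ B.
  (¬(∀y ¬K(y,y)) ∨ ¬(∃p K(p,p)) ∧ (∀v K(v,v))) ∧ (∃w K(w,w))
Move each ¬ inward, flipping quantifiers it crosses:
  ((∃y K(y,y)) ∨ (∀p ¬K(p,p)) ∧ (∀v K(v,v))) ∧ (∃w K(w,w))
All bound variables are already distinct, so no renaming is needed.
Finally move all quantifiers to the prefix:
  ∃y ∀p ∀v ∃w ((K(y,y) ∨ ¬K(p,p) ∧ K(v,v)) ∧ K(w,w))
The quantifier ∀y sits under an odd number of negations (counting the antecedent side of each →), so it flips to ∃y.

existential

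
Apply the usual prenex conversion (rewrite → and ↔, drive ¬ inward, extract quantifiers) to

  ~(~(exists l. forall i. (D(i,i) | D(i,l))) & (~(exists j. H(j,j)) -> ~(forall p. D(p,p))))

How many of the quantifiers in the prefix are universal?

Rewrite implications/biconditionals: A → B as ¬A ∨ B.
  ~(~(exists l. forall i. (D(i,i) | D(i,l))) & (~~(exists j. H(j,j)) | ~(forall p. D(p,p))))
Drive negations inward (¬∀x A ≡ ∃x ¬A, ¬∃x A ≡ ∀x ¬A, De Morgan for ∧/∨):
  (exists l. forall i. (D(i,i) | D(i,l))) | (forall j. ~H(j,j)) & (forall p. D(p,p))
All bound variables are already distinct, so no renaming is needed.
Pull the quantifiers to the front (each side's bound variable is not free in the other side):
  exists l. forall i. forall j. forall p. (D(i,i) | D(i,l) | ~H(j,j) & D(p,p))
The prefix is exists l forall i forall j forall p: 3 universal, 1 existential.

3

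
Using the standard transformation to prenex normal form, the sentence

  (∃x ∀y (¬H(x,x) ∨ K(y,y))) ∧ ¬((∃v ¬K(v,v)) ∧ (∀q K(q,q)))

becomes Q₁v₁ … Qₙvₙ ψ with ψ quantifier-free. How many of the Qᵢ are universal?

Drive negations inward (¬∀x A ≡ ∃x ¬A, ¬∃x A ≡ ∀x ¬A, De Morgan for ∧/∨):
  (∃x ∀y (¬H(x,x) ∨ K(y,y))) ∧ ((∀v K(v,v)) ∨ (∃q ¬K(q,q)))
Pull the quantifiers to the front (each side's bound variable is not free in the other side):
  ∃x ∀y ∀v ∃q ((¬H(x,x) ∨ K(y,y)) ∧ (K(v,v) ∨ ¬K(q,q)))
The prefix is ∃x ∀y ∀v ∃q: 2 universal, 2 existential.

2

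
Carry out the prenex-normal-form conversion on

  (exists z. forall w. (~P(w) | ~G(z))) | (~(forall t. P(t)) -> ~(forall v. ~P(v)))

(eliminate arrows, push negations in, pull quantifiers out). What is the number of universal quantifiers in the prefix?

2

Rewrite implications/biconditionals: A → B as ¬A ∨ B.
  (exists z. forall w. (~P(w) | ~G(z))) | ~~(forall t. P(t)) | ~(forall v. ~P(v))
Move each ¬ inward, flipping quantifiers it crosses:
  (exists z. forall w. (~P(w) | ~G(z))) | (forall t. P(t)) | (exists v. P(v))
Extract every quantifier outward, since the variables are now distinct and don't occur free across branches:
  exists z. forall w. forall t. exists v. (~P(w) | ~G(z) | P(t) | P(v))
The prefix is exists z forall w forall t exists v: 2 universal, 2 existential.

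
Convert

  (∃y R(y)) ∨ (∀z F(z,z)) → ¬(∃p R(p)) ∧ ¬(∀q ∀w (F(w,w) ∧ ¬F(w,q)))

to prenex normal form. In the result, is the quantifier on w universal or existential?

existential

Eliminate → and ↔ using ¬ and ∨.
  ¬((∃y R(y)) ∨ (∀z F(z,z))) ∨ ¬(∃p R(p)) ∧ ¬(∀q ∀w (F(w,w) ∧ ¬F(w,q)))
Drive negations inward (¬∀x A ≡ ∃x ¬A, ¬∃x A ≡ ∀x ¬A, De Morgan for ∧/∨):
  (∀y ¬R(y)) ∧ (∃z ¬F(z,z)) ∨ (∀p ¬R(p)) ∧ (∃q ∃w (¬F(w,w) ∨ F(w,q)))
All bound variables are already distinct, so no renaming is needed.
Extract every quantifier outward, since the variables are now distinct and don't occur free across branches:
  ∀y ∃z ∀p ∃q ∃w (¬R(y) ∧ ¬F(z,z) ∨ ¬R(p) ∧ (¬F(w,w) ∨ F(w,q)))
The quantifier ∀w sits under an odd number of negations (counting the antecedent side of each →), so it flips to ∃w.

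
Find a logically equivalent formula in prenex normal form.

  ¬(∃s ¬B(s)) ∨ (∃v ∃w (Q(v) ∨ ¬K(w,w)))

∀s ∃v ∃w (B(s) ∨ Q(v) ∨ ¬K(w,w))

Push ¬ through the quantifiers and connectives to reach negation normal form:
  (∀s B(s)) ∨ (∃v ∃w (Q(v) ∨ ¬K(w,w)))
All bound variables are already distinct, so no renaming is needed.
Finally move all quantifiers to the prefix:
  ∀s ∃v ∃w (B(s) ∨ Q(v) ∨ ¬K(w,w))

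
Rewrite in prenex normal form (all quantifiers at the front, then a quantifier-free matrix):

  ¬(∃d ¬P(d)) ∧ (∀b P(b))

∀d ∀b (P(d) ∧ P(b))

Push ¬ through the quantifiers and connectives to reach negation normal form:
  (∀d P(d)) ∧ (∀b P(b))
Pull the quantifiers to the front (each side's bound variable is not free in the other side):
  ∀d ∀b (P(d) ∧ P(b))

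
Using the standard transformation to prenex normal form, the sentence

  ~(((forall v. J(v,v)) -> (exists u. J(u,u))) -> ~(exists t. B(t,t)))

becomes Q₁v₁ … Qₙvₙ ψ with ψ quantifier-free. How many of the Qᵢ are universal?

0

First replace A → B with ¬A ∨ B.
  ~(~(~(forall v. J(v,v)) | (exists u. J(u,u))) | ~(exists t. B(t,t)))
Push ¬ through the quantifiers and connectives to reach negation normal form:
  ((exists v. ~J(v,v)) | (exists u. J(u,u))) & (exists t. B(t,t))
All bound variables are already distinct, so no renaming is needed.
Finally move all quantifiers to the prefix:
  exists v. exists u. exists t. ((~J(v,v) | J(u,u)) & B(t,t))
The prefix is exists v exists u exists t: 0 universal, 3 existential.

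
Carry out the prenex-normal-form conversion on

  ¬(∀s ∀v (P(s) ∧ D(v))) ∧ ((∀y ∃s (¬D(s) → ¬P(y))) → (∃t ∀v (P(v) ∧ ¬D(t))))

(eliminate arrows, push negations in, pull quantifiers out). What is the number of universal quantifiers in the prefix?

Rewrite implications/biconditionals: A → B as ¬A ∨ B.
  ¬(∀s ∀v (P(s) ∧ D(v))) ∧ (¬(∀y ∃s (¬¬D(s) ∨ ¬P(y))) ∨ (∃t ∀v (P(v) ∧ ¬D(t))))
Drive negations inward (¬∀x A ≡ ∃x ¬A, ¬∃x A ≡ ∀x ¬A, De Morgan for ∧/∨):
  (∃s ∃v (¬P(s) ∨ ¬D(v))) ∧ ((∃y ∀s (¬D(s) ∧ P(y))) ∨ (∃t ∀v (P(v) ∧ ¬D(t))))
Rename bound variables to avoid capture: s↦q, v↦w.
  (∃s ∃v (¬P(s) ∨ ¬D(v))) ∧ ((∃y ∀q (¬D(q) ∧ P(y))) ∨ (∃t ∀w (P(w) ∧ ¬D(t))))
Finally move all quantifiers to the prefix:
  ∃s ∃v ∃y ∀q ∃t ∀w ((¬P(s) ∨ ¬D(v)) ∧ (¬D(q) ∧ P(y) ∨ P(w) ∧ ¬D(t)))
The prefix is ∃s ∃v ∃y ∀q ∃t ∀w: 2 universal, 4 existential.

2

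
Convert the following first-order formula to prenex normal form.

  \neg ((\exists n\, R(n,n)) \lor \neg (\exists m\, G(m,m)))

Push ¬ through the quantifiers and connectives to reach negation normal form:
  (\forall n\, \neg R(n,n)) \land (\exists m\, G(m,m))
All bound variables are already distinct, so no renaming is needed.
Pull the quantifiers to the front (each side's bound variable is not free in the other side):
  \forall n\, \exists m\, (\neg R(n,n) \land G(m,m))

\forall n\, \exists m\, (\neg R(n,n) \land G(m,m))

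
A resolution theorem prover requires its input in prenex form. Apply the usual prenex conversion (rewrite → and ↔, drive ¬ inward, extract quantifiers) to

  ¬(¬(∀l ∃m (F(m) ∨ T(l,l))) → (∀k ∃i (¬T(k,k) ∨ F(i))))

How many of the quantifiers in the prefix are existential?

First replace A → B with ¬A ∨ B.
  ¬(¬¬(∀l ∃m (F(m) ∨ T(l,l))) ∨ (∀k ∃i (¬T(k,k) ∨ F(i))))
Drive negations inward (¬∀x A ≡ ∃x ¬A, ¬∃x A ≡ ∀x ¬A, De Morgan for ∧/∨):
  (∃l ∀m (¬F(m) ∧ ¬T(l,l))) ∧ (∃k ∀i (T(k,k) ∧ ¬F(i)))
Extract every quantifier outward, since the variables are now distinct and don't occur free across branches:
  ∃l ∀m ∃k ∀i (¬F(m) ∧ ¬T(l,l) ∧ T(k,k) ∧ ¬F(i))
The prefix is ∃l ∀m ∃k ∀i: 2 universal, 2 existential.

2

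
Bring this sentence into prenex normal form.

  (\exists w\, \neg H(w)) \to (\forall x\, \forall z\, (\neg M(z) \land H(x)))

Rewrite implications/biconditionals: A → B as ¬A ∨ B.
  \neg (\exists w\, \neg H(w)) \lor (\forall x\, \forall z\, (\neg M(z) \land H(x)))
Move each ¬ inward, flipping quantifiers it crosses:
  (\forall w\, H(w)) \lor (\forall x\, \forall z\, (\neg M(z) \land H(x)))
All bound variables are already distinct, so no renaming is needed.
Extract every quantifier outward, since the variables are now distinct and don't occur free across branches:
  \forall w\, \forall x\, \forall z\, (H(w) \lor \neg M(z) \land H(x))

\forall w\, \forall x\, \forall z\, (H(w) \lor \neg M(z) \land H(x))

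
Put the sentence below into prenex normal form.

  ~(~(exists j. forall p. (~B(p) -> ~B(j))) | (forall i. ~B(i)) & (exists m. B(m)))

exists j. forall p. exists i. forall m. ((B(p) | ~B(j)) & (B(i) | ~B(m)))

First replace A → B with ¬A ∨ B.
  ~(~(exists j. forall p. (~~B(p) | ~B(j))) | (forall i. ~B(i)) & (exists m. B(m)))
Drive negations inward (¬∀x A ≡ ∃x ¬A, ¬∃x A ≡ ∀x ¬A, De Morgan for ∧/∨):
  (exists j. forall p. (B(p) | ~B(j))) & ((exists i. B(i)) | (forall m. ~B(m)))
All bound variables are already distinct, so no renaming is needed.
Finally move all quantifiers to the prefix:
  exists j. forall p. exists i. forall m. ((B(p) | ~B(j)) & (B(i) | ~B(m)))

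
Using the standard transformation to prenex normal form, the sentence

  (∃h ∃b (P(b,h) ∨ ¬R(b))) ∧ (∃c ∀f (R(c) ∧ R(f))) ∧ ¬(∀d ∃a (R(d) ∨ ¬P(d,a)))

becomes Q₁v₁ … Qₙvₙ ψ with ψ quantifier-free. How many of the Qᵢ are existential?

4

Move each ¬ inward, flipping quantifiers it crosses:
  (∃h ∃b (P(b,h) ∨ ¬R(b))) ∧ (∃c ∀f (R(c) ∧ R(f))) ∧ (∃d ∀a (¬R(d) ∧ P(d,a)))
All bound variables are already distinct, so no renaming is needed.
Extract every quantifier outward, since the variables are now distinct and don't occur free across branches:
  ∃h ∃b ∃c ∀f ∃d ∀a ((P(b,h) ∨ ¬R(b)) ∧ R(c) ∧ R(f) ∧ ¬R(d) ∧ P(d,a))
The prefix is ∃h ∃b ∃c ∀f ∃d ∀a: 2 universal, 4 existential.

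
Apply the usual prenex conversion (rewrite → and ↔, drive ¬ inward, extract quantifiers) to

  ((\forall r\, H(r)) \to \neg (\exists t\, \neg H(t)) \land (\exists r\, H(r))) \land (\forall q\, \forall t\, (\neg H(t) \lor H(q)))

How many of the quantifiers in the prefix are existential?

2

First replace A → B with ¬A ∨ B.
  (\neg (\forall r\, H(r)) \lor \neg (\exists t\, \neg H(t)) \land (\exists r\, H(r))) \land (\forall q\, \forall t\, (\neg H(t) \lor H(q)))
Drive negations inward (¬∀x A ≡ ∃x ¬A, ¬∃x A ≡ ∀x ¬A, De Morgan for ∧/∨):
  ((\exists r\, \neg H(r)) \lor (\forall t\, H(t)) \land (\exists r\, H(r))) \land (\forall q\, \forall t\, (\neg H(t) \lor H(q)))
Give each quantifier a distinct variable: r↦v1, t↦c.
  ((\exists r\, \neg H(r)) \lor (\forall t\, H(t)) \land (\exists v1\, H(v1))) \land (\forall q\, \forall c\, (\neg H(c) \lor H(q)))
Pull the quantifiers to the front (each side's bound variable is not free in the other side):
  \exists r\, \forall t\, \exists v1\, \forall q\, \forall c\, ((\neg H(r) \lor H(t) \land H(v1)) \land (\neg H(c) \lor H(q)))
The prefix is \exists r \forall t \exists v1 \forall q \forall c: 3 universal, 2 existential.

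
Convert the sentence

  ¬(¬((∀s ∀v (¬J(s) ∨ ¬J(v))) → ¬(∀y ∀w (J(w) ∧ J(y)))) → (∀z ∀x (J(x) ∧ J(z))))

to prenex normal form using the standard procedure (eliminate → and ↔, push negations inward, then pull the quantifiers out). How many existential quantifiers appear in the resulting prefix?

2

First replace A → B with ¬A ∨ B.
  ¬(¬¬(¬(∀s ∀v (¬J(s) ∨ ¬J(v))) ∨ ¬(∀y ∀w (J(w) ∧ J(y)))) ∨ (∀z ∀x (J(x) ∧ J(z))))
Push ¬ through the quantifiers and connectives to reach negation normal form:
  (∀s ∀v (¬J(s) ∨ ¬J(v))) ∧ (∀y ∀w (J(w) ∧ J(y))) ∧ (∃z ∃x (¬J(x) ∨ ¬J(z)))
All bound variables are already distinct, so no renaming is needed.
Extract every quantifier outward, since the variables are now distinct and don't occur free across branches:
  ∀s ∀v ∀y ∀w ∃z ∃x ((¬J(s) ∨ ¬J(v)) ∧ J(w) ∧ J(y) ∧ (¬J(x) ∨ ¬J(z)))
The prefix is ∀s ∀v ∀y ∀w ∃z ∃x: 4 universal, 2 existential.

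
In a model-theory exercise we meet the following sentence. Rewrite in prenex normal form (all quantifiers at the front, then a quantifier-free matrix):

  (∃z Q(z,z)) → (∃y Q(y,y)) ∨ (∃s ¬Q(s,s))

∀z ∃y ∃s (¬Q(z,z) ∨ Q(y,y) ∨ ¬Q(s,s))

Rewrite implications/biconditionals: A → B as ¬A ∨ B.
  ¬(∃z Q(z,z)) ∨ (∃y Q(y,y)) ∨ (∃s ¬Q(s,s))
Push ¬ through the quantifiers and connectives to reach negation normal form:
  (∀z ¬Q(z,z)) ∨ (∃y Q(y,y)) ∨ (∃s ¬Q(s,s))
Pull the quantifiers to the front (each side's bound variable is not free in the other side):
  ∀z ∃y ∃s (¬Q(z,z) ∨ Q(y,y) ∨ ¬Q(s,s))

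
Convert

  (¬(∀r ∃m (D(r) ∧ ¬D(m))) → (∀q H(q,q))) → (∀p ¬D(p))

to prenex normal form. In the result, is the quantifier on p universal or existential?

universal

Rewrite implications/biconditionals: A → B as ¬A ∨ B.
  ¬(¬¬(∀r ∃m (D(r) ∧ ¬D(m))) ∨ (∀q H(q,q))) ∨ (∀p ¬D(p))
Push ¬ through the quantifiers and connectives to reach negation normal form:
  (∃r ∀m (¬D(r) ∨ D(m))) ∧ (∃q ¬H(q,q)) ∨ (∀p ¬D(p))
All bound variables are already distinct, so no renaming is needed.
Extract every quantifier outward, since the variables are now distinct and don't occur free across branches:
  ∃r ∀m ∃q ∀p ((¬D(r) ∨ D(m)) ∧ ¬H(q,q) ∨ ¬D(p))
The quantifier ∀p sits under an even number of negations (counting the antecedent side of each →), so it remains universal.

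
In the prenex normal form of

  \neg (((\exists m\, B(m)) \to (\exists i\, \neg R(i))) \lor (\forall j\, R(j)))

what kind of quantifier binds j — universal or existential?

existential

Eliminate → and ↔ using ¬ and ∨.
  \neg (\neg (\exists m\, B(m)) \lor (\exists i\, \neg R(i)) \lor (\forall j\, R(j)))
Push ¬ through the quantifiers and connectives to reach negation normal form:
  (\exists m\, B(m)) \land (\forall i\, R(i)) \land (\exists j\, \neg R(j))
All bound variables are already distinct, so no renaming is needed.
Extract every quantifier outward, since the variables are now distinct and don't occur free across branches:
  \exists m\, \forall i\, \exists j\, (B(m) \land R(i) \land \neg R(j))
The quantifier \forall j sits under an odd number of negations (counting the antecedent side of each →), so it flips to \exists j.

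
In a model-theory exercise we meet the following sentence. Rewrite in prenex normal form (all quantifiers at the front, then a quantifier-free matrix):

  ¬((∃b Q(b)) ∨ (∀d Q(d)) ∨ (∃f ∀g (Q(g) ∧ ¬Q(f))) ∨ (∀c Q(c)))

∀b ∃d ∀f ∃g ∃c (¬Q(b) ∧ ¬Q(d) ∧ (¬Q(g) ∨ Q(f)) ∧ ¬Q(c))

Move each ¬ inward, flipping quantifiers it crosses:
  (∀b ¬Q(b)) ∧ (∃d ¬Q(d)) ∧ (∀f ∃g (¬Q(g) ∨ Q(f))) ∧ (∃c ¬Q(c))
All bound variables are already distinct, so no renaming is needed.
Finally move all quantifiers to the prefix:
  ∀b ∃d ∀f ∃g ∃c (¬Q(b) ∧ ¬Q(d) ∧ (¬Q(g) ∨ Q(f)) ∧ ¬Q(c))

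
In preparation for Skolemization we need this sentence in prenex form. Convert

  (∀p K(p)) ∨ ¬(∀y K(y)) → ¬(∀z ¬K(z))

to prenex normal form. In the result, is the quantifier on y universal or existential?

Rewrite implications/biconditionals: A → B as ¬A ∨ B.
  ¬((∀p K(p)) ∨ ¬(∀y K(y))) ∨ ¬(∀z ¬K(z))
Drive negations inward (¬∀x A ≡ ∃x ¬A, ¬∃x A ≡ ∀x ¬A, De Morgan for ∧/∨):
  (∃p ¬K(p)) ∧ (∀y K(y)) ∨ (∃z K(z))
Pull the quantifiers to the front (each side's bound variable is not free in the other side):
  ∃p ∀y ∃z (¬K(p) ∧ K(y) ∨ K(z))
The quantifier ∀y sits under an even number of negations (counting the antecedent side of each →), so it remains universal.

universal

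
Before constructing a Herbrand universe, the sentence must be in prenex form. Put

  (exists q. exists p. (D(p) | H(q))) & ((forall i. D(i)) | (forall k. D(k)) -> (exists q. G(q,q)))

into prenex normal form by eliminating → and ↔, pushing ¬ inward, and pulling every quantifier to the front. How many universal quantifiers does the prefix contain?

Eliminate → and ↔ using ¬ and ∨.
  (exists q. exists p. (D(p) | H(q))) & (~((forall i. D(i)) | (forall k. D(k))) | (exists q. G(q,q)))
Move each ¬ inward, flipping quantifiers it crosses:
  (exists q. exists p. (D(p) | H(q))) & ((exists i. ~D(i)) & (exists k. ~D(k)) | (exists q. G(q,q)))
Rename bound variables to avoid capture: q↦v1.
  (exists q. exists p. (D(p) | H(q))) & ((exists i. ~D(i)) & (exists k. ~D(k)) | (exists v1. G(v1,v1)))
Extract every quantifier outward, since the variables are now distinct and don't occur free across branches:
  exists q. exists p. exists i. exists k. exists v1. ((D(p) | H(q)) & (~D(i) & ~D(k) | G(v1,v1)))
The prefix is exists q exists p exists i exists k exists v1: 0 universal, 5 existential.

0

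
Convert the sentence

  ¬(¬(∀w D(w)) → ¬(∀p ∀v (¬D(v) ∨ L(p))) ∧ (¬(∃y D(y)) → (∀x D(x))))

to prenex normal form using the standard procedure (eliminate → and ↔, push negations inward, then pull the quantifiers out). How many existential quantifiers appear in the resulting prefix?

Eliminate → and ↔ using ¬ and ∨.
  ¬(¬¬(∀w D(w)) ∨ ¬(∀p ∀v (¬D(v) ∨ L(p))) ∧ (¬¬(∃y D(y)) ∨ (∀x D(x))))
Push ¬ through the quantifiers and connectives to reach negation normal form:
  (∃w ¬D(w)) ∧ ((∀p ∀v (¬D(v) ∨ L(p))) ∨ (∀y ¬D(y)) ∧ (∃x ¬D(x)))
All bound variables are already distinct, so no renaming is needed.
Finally move all quantifiers to the prefix:
  ∃w ∀p ∀v ∀y ∃x (¬D(w) ∧ (¬D(v) ∨ L(p) ∨ ¬D(y) ∧ ¬D(x)))
The prefix is ∃w ∀p ∀v ∀y ∃x: 3 universal, 2 existential.

2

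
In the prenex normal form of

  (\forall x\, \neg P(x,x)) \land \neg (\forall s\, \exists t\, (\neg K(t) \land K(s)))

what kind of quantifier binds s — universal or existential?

Move each ¬ inward, flipping quantifiers it crosses:
  (\forall x\, \neg P(x,x)) \land (\exists s\, \forall t\, (K(t) \lor \neg K(s)))
All bound variables are already distinct, so no renaming is needed.
Extract every quantifier outward, since the variables are now distinct and don't occur free across branches:
  \forall x\, \exists s\, \forall t\, (\neg P(x,x) \land (K(t) \lor \neg K(s)))
The quantifier \forall s sits under an odd number of negations, so it flips to \exists s.

existential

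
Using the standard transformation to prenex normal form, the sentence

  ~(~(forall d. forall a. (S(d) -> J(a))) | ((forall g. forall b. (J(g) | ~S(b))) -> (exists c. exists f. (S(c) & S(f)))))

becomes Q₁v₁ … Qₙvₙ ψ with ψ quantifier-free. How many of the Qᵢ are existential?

Eliminate → and ↔ using ¬ and ∨.
  ~(~(forall d. forall a. (~S(d) | J(a))) | ~(forall g. forall b. (J(g) | ~S(b))) | (exists c. exists f. (S(c) & S(f))))
Push ¬ through the quantifiers and connectives to reach negation normal form:
  (forall d. forall a. (~S(d) | J(a))) & (forall g. forall b. (J(g) | ~S(b))) & (forall c. forall f. (~S(c) | ~S(f)))
All bound variables are already distinct, so no renaming is needed.
Pull the quantifiers to the front (each side's bound variable is not free in the other side):
  forall d. forall a. forall g. forall b. forall c. forall f. ((~S(d) | J(a)) & (J(g) | ~S(b)) & (~S(c) | ~S(f)))
The prefix is forall d forall a forall g forall b forall c forall f: 6 universal, 0 existential.

0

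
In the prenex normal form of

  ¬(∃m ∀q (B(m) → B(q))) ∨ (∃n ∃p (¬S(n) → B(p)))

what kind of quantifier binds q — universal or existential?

existential

First replace A → B with ¬A ∨ B.
  ¬(∃m ∀q (¬B(m) ∨ B(q))) ∨ (∃n ∃p (¬¬S(n) ∨ B(p)))
Move each ¬ inward, flipping quantifiers it crosses:
  (∀m ∃q (B(m) ∧ ¬B(q))) ∨ (∃n ∃p (S(n) ∨ B(p)))
Pull the quantifiers to the front (each side's bound variable is not free in the other side):
  ∀m ∃q ∃n ∃p (B(m) ∧ ¬B(q) ∨ S(n) ∨ B(p))
The quantifier ∀q sits under an odd number of negations (counting the antecedent side of each →), so it flips to ∃q.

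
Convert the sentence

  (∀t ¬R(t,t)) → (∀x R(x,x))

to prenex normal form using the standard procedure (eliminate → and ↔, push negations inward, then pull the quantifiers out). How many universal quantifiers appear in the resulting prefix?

First replace A → B with ¬A ∨ B.
  ¬(∀t ¬R(t,t)) ∨ (∀x R(x,x))
Push ¬ through the quantifiers and connectives to reach negation normal form:
  (∃t R(t,t)) ∨ (∀x R(x,x))
Finally move all quantifiers to the prefix:
  ∃t ∀x (R(t,t) ∨ R(x,x))
The prefix is ∃t ∀x: 1 universal, 1 existential.

1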